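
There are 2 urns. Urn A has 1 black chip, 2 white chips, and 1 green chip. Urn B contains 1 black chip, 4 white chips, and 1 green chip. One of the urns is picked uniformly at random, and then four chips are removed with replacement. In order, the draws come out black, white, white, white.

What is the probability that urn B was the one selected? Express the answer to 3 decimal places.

0.612

For each hypothesis, P(data | H) works out to: P(data | urn A) = (1/4)(2/4)(2/4)(2/4) = 0.03125; P(data | urn B) = (1/6)(4/6)(4/6)(4/6) = 0.049383.
Weighting by the prior gives 1/2 · 0.03125 = 0.015625, 1/2 · 0.049383 = 0.024691; with total 0.040316.
Therefore the posterior P(urn B | data) = (0.024691) / (0.040316) = 0.61244.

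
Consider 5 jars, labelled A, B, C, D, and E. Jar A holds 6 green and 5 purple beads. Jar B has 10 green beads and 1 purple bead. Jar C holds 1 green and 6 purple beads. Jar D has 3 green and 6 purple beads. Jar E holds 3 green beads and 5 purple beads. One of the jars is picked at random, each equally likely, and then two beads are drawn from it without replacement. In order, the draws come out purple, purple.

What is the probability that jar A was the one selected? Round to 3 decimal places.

The likelihood of the observed sequence under each hypothesis: P(data | jar A) = (5/11)(4/10) = 0.18182; P(data | jar B) = (1/11)(0/10) = 0; P(data | jar C) = (6/7)(5/6) = 0.71429; P(data | jar D) = (6/9)(5/8) = 0.41667; P(data | jar E) = (5/8)(4/7) = 0.35714.
Weighting by the prior gives 1/5 · 0.18182 = 0.036364, 1/5 · 0 = 0, 1/5 · 0.71429 = 0.14286, 1/5 · 0.41667 = 0.083333, 1/5 · 0.35714 = 0.071429; summing to 0.33398.
Hence P(jar A | data) = (0.036364) / (0.33398) = 0.10888.

0.109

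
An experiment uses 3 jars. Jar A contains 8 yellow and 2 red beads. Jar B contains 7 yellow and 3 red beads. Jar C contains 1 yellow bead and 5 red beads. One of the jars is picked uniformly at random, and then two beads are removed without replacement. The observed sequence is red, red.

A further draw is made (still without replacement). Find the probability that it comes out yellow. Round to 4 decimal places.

0.3272

For each hypothesis, P(data | H) works out to: P(data | jar A) = (2/10)(1/9) = 1/45; P(data | jar B) = (3/10)(2/9) = 1/15; P(data | jar C) = (5/6)(4/5) = 2/3.
Weighting by the prior gives 1/3 · 1/45 = 1/135, 1/3 · 1/15 = 1/45, 1/3 · 2/3 = 2/9; summing to 34/135.
Normalising, the posterior is P(jar A | data) = 1/34, P(jar B | data) = 3/34, P(jar C | data) = 15/17.
So P(yellow next | data) = Σ P(yellow next | H) P(H | data) = (1)(1/34) + (7/8)(3/34) + (1/4)(15/17) = 89/272.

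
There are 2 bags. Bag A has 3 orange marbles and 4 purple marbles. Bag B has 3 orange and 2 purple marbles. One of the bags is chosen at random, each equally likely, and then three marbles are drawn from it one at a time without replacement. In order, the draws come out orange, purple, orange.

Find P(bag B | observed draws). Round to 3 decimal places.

0.636

The likelihood of the observed sequence under each hypothesis: P(data | bag A) = (3/7)(4/6)(2/5) = 4/35; P(data | bag B) = (3/5)(2/4)(2/3) = 1/5.
The prior-weighted likelihoods are 1/2 · 4/35 = 2/35, 1/2 · 1/5 = 1/10; summing to 11/70.
So P(bag B | data) = (1/10) / (11/70) = 7/11.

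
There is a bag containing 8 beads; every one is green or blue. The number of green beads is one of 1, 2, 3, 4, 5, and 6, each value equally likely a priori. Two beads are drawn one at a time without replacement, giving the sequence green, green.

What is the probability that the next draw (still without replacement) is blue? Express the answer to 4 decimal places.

0.5000

For each hypothesis, P(data | H) works out to: P(data | r = 1) = (1/8)(0/7) = 0; P(data | r = 2) = (2/8)(1/7) = 1/28; P(data | r = 3) = (3/8)(2/7) = 3/28; P(data | r = 4) = (4/8)(3/7) = 3/14; P(data | r = 5) = (5/8)(4/7) = 5/14; P(data | r = 6) = (6/8)(5/7) = 15/28.
Weighting by the prior gives 1/6 · 0 = 0, 1/6 · 1/28 = 1/168, 1/6 · 3/28 = 1/56, 1/6 · 3/14 = 1/28, 1/6 · 5/14 = 5/84, 1/6 · 15/28 = 5/56; summing to 5/24.
The posterior is then P(r = 1 | data) = 0, P(r = 2 | data) = 1/35, P(r = 3 | data) = 3/35, P(r = 4 | data) = 6/35, P(r = 5 | data) = 2/7, P(r = 6 | data) = 3/7.
Averaging over the posterior, P(blue next | data) = (1)(1/35) + (5/6)(3/35) + (2/3)(6/35) + (1/2)(2/7) + (1/3)(3/7) = 1/2.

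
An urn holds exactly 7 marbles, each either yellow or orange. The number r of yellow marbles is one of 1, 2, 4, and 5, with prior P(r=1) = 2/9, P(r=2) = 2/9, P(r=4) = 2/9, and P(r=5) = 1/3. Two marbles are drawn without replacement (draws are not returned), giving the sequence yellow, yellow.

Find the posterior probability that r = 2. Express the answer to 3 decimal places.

0.045

The likelihood of the observed sequence under each hypothesis: P(data | r = 1) = (1/7)(0/6) = 0; P(data | r = 2) = (2/7)(1/6) = 1/21; P(data | r = 4) = (4/7)(3/6) = 2/7; P(data | r = 5) = (5/7)(4/6) = 10/21.
The prior-weighted likelihoods are 2/9 · 0 = 0, 2/9 · 1/21 = 2/189, 2/9 · 2/7 = 4/63, 1/3 · 10/21 = 10/63; with total 44/189.
By Bayes' rule, P(r = 2 | data) = (2/189) / (44/189) = 1/22.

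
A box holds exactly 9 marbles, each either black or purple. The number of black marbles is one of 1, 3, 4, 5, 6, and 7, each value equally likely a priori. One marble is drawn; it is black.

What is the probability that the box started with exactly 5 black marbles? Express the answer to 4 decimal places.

For each hypothesis, P(data | H) works out to: P(data | r = 1) = (1/9) = 1/9; P(data | r = 3) = (3/9) = 1/3; P(data | r = 4) = (4/9) = 4/9; P(data | r = 5) = (5/9) = 5/9; P(data | r = 6) = (6/9) = 2/3; P(data | r = 7) = (7/9) = 7/9.
The prior-weighted likelihoods are 1/6 · 1/9 = 1/54, 1/6 · 1/3 = 1/18, 1/6 · 4/9 = 2/27, 1/6 · 5/9 = 5/54, 1/6 · 2/3 = 1/9, 1/6 · 7/9 = 7/54; summing to 13/27.
Therefore the posterior P(r = 5 | data) = (5/54) / (13/27) = 5/26.

0.1923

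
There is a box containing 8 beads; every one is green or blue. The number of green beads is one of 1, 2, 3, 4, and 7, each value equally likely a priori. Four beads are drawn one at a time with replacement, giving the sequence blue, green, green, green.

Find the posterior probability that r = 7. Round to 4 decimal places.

Under each hypothesis, the probability of the observed sequence is: P(data | r = 1) = (7/8)(1/8)(1/8)(1/8) = 0.001709; P(data | r = 2) = (6/8)(2/8)(2/8)(2/8) = 0.011719; P(data | r = 3) = (5/8)(3/8)(3/8)(3/8) = 0.032959; P(data | r = 4) = (4/8)(4/8)(4/8)(4/8) = 0.0625; P(data | r = 7) = (1/8)(7/8)(7/8)(7/8) = 0.08374.
The prior-weighted likelihoods are 1/5 · 0.001709 = 0.0003418, 1/5 · 0.011719 = 0.0023437, 1/5 · 0.032959 = 0.0065918, 1/5 · 0.0625 = 0.0125, 1/5 · 0.08374 = 0.016748; with total 0.038525.
Therefore the posterior P(r = 7 | data) = (0.016748) / (0.038525) = 0.43473.

0.4347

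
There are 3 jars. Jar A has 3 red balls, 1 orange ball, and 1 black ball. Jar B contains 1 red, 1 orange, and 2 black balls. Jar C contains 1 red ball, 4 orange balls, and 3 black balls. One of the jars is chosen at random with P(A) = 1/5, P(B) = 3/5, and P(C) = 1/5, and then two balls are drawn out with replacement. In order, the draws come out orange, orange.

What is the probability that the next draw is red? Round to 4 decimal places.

Compute the likelihood of the observed sequence for each case: P(data | jar A) = (1/5)(1/5) = 0.04; P(data | jar B) = (1/4)(1/4) = 0.0625; P(data | jar C) = (4/8)(4/8) = 0.25.
The prior-weighted likelihoods are 1/5 · 0.04 = 0.008, 3/5 · 0.0625 = 0.0375, 1/5 · 0.25 = 0.05; with total 0.0955.
Normalising, the posterior is P(jar A | data) = 0.08377, P(jar B | data) = 0.39267, P(jar C | data) = 0.52356.
Averaging over the posterior, P(red next | data) = (3/5)(0.08377) + (1/4)(0.39267) + (1/8)(0.52356) = 0.21387.

0.2139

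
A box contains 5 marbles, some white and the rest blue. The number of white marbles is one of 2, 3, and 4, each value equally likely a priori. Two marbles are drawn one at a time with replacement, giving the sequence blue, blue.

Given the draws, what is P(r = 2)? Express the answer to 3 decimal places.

0.643

Compute the likelihood of the observed sequence for each case: P(data | r = 2) = (3/5)(3/5) = 9/25; P(data | r = 3) = (2/5)(2/5) = 4/25; P(data | r = 4) = (1/5)(1/5) = 1/25.
The prior-weighted likelihoods are 1/3 · 9/25 = 3/25, 1/3 · 4/25 = 4/75, 1/3 · 1/25 = 1/75; with total 14/75.
Hence P(r = 2 | data) = (3/25) / (14/75) = 9/14.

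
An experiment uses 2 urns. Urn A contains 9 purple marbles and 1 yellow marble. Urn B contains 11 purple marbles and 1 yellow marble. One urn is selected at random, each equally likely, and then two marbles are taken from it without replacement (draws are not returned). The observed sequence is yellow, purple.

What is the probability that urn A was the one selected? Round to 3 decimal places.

The likelihood of the observed sequence under each hypothesis: P(data | urn A) = (1/10)(9/9) = 1/10; P(data | urn B) = (1/12)(11/11) = 1/12.
The prior-weighted likelihoods are 1/2 · 1/10 = 1/20, 1/2 · 1/12 = 1/24; these sum to 11/120.
Therefore the posterior P(urn A | data) = (1/20) / (11/120) = 6/11.

0.545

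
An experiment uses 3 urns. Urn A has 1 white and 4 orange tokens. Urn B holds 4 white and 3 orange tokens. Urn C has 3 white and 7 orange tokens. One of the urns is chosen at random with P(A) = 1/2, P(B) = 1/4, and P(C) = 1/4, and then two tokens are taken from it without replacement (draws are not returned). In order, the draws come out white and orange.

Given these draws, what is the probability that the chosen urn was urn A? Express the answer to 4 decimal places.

Under each hypothesis, the probability of the observed sequence is: P(data | urn A) = (1/5)(4/4) = 1/5; P(data | urn B) = (4/7)(3/6) = 2/7; P(data | urn C) = (3/10)(7/9) = 7/30.
Multiplying each by its prior: 1/2 · 1/5 = 1/10, 1/4 · 2/7 = 1/14, 1/4 · 7/30 = 7/120; summing to 193/840.
By Bayes' rule, P(urn A | data) = (1/10) / (193/840) = 84/193.

0.4352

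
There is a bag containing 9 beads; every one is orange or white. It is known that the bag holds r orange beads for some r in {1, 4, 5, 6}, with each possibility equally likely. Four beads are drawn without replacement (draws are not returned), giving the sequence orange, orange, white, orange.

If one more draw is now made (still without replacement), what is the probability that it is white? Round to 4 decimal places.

Under each hypothesis, the probability of the observed sequence is: P(data | r = 1) = (1/9)(0/8) = 0; P(data | r = 4) = (4/9)(3/8)(5/7)(2/6) = 5/126; P(data | r = 5) = (5/9)(4/8)(4/7)(3/6) = 5/63; P(data | r = 6) = (6/9)(5/8)(3/7)(4/6) = 5/42.
Weighting by the prior gives 1/4 · 0 = 0, 1/4 · 5/126 = 5/504, 1/4 · 5/63 = 5/252, 1/4 · 5/42 = 5/168; these sum to 5/84.
Dividing through by the total gives posterior P(r = 1 | data) = 0, P(r = 4 | data) = 1/6, P(r = 5 | data) = 1/3, P(r = 6 | data) = 1/2.
Averaging over the posterior, P(white next | data) = (4/5)(1/6) + (3/5)(1/3) + (2/5)(1/2) = 8/15.

0.5333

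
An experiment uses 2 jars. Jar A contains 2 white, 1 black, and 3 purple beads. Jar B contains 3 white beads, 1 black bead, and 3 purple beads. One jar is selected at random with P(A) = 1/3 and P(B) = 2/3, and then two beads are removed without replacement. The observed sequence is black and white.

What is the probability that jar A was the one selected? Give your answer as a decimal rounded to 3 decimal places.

0.318

The likelihood of the observed sequence under each hypothesis: P(data | jar A) = (1/6)(2/5) = 1/15; P(data | jar B) = (1/7)(3/6) = 1/14.
Multiplying each by its prior: 1/3 · 1/15 = 1/45, 2/3 · 1/14 = 1/21; these sum to 22/315.
So P(jar A | data) = (1/45) / (22/315) = 7/22.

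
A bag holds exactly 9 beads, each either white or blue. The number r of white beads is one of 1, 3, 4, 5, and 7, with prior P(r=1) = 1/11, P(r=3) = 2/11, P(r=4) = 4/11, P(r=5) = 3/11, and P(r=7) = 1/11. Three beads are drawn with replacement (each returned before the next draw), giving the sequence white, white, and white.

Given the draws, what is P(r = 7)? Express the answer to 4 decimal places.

Under each hypothesis, the probability of the observed sequence is: P(data | r = 1) = (1/9)(1/9)(1/9) = 0.0013717; P(data | r = 3) = (3/9)(3/9)(3/9) = 0.037037; P(data | r = 4) = (4/9)(4/9)(4/9) = 0.087791; P(data | r = 5) = (5/9)(5/9)(5/9) = 0.17147; P(data | r = 7) = (7/9)(7/9)(7/9) = 0.47051.
Multiplying each by its prior: 1/11 · 0.0013717 = 0.0001247, 2/11 · 0.037037 = 0.006734, 4/11 · 0.087791 = 0.031924, 3/11 · 0.17147 = 0.046764, 1/11 · 0.47051 = 0.042773; with total 0.12832.
Therefore the posterior P(r = 7 | data) = (0.042773) / (0.12832) = 0.33333.

0.3333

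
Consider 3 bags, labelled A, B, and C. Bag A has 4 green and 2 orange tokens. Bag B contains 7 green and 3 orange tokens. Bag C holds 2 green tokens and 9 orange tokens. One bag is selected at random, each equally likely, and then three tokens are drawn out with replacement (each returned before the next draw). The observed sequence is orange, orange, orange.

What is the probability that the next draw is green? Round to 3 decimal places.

Compute the likelihood of the observed sequence for each case: P(data | bag A) = (2/6)(2/6)(2/6) = 0.037037; P(data | bag B) = (3/10)(3/10)(3/10) = 0.027; P(data | bag C) = (9/11)(9/11)(9/11) = 0.54771.
Multiplying each by its prior: 1/3 · 0.037037 = 0.012346, 1/3 · 0.027 = 0.009, 1/3 · 0.54771 = 0.18257; with total 0.20392.
The posterior is then P(bag A | data) = 0.060543, P(bag B | data) = 0.044136, P(bag C | data) = 0.89532.
Averaging over the posterior, P(green next | data) = (2/3)(0.060543) + (7/10)(0.044136) + (2/11)(0.89532) = 0.23404.

0.234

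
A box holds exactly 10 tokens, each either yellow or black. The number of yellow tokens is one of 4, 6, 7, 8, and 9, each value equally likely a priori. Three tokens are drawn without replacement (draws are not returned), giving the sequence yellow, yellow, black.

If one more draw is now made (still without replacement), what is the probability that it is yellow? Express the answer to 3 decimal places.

The likelihood of the observed sequence under each hypothesis: P(data | r = 4) = (4/10)(3/9)(6/8) = 0.1; P(data | r = 6) = (6/10)(5/9)(4/8) = 0.16667; P(data | r = 7) = (7/10)(6/9)(3/8) = 0.175; P(data | r = 8) = (8/10)(7/9)(2/8) = 0.15556; P(data | r = 9) = (9/10)(8/9)(1/8) = 0.1.
Multiplying each by its prior: 1/5 · 0.1 = 0.02, 1/5 · 0.16667 = 0.033333, 1/5 · 0.175 = 0.035, 1/5 · 0.15556 = 0.031111, 1/5 · 0.1 = 0.02; these sum to 0.13944.
Dividing through by the total gives posterior P(r = 4 | data) = 0.14343, P(r = 6 | data) = 0.23904, P(r = 7 | data) = 0.251, P(r = 8 | data) = 0.22311, P(r = 9 | data) = 0.14343.
So P(yellow next | data) = Σ P(yellow next | H) P(H | data) = (2/7)(0.14343) + (4/7)(0.23904) + (5/7)(0.251) + (6/7)(0.22311) + (1)(0.14343) = 0.69152.

0.692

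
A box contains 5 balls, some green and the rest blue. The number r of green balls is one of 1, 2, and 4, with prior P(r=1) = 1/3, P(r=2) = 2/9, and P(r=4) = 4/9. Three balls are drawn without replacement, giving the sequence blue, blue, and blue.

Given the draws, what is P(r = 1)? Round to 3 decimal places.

Compute the likelihood of the observed sequence for each case: P(data | r = 1) = (4/5)(3/4)(2/3) = 2/5; P(data | r = 2) = (3/5)(2/4)(1/3) = 1/10; P(data | r = 4) = (1/5)(0/4) = 0.
The prior-weighted likelihoods are 1/3 · 2/5 = 2/15, 2/9 · 1/10 = 1/45, 4/9 · 0 = 0; with total 7/45.
Hence P(r = 1 | data) = (2/15) / (7/45) = 6/7.

0.857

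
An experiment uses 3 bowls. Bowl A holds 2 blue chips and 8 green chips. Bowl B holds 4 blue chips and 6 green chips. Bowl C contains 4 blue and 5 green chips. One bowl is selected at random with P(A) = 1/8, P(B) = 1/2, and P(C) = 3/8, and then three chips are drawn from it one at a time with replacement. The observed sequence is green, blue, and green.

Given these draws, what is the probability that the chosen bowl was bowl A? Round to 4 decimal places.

Compute the likelihood of the observed sequence for each case: P(data | bowl A) = (8/10)(2/10)(8/10) = 0.128; P(data | bowl B) = (6/10)(4/10)(6/10) = 0.144; P(data | bowl C) = (5/9)(4/9)(5/9) = 0.13717.
Multiplying each by its prior: 1/8 · 0.128 = 0.016, 1/2 · 0.144 = 0.072, 3/8 · 0.13717 = 0.05144; these sum to 0.13944.
Therefore the posterior P(bowl A | data) = (0.016) / (0.13944) = 0.11474.

0.1147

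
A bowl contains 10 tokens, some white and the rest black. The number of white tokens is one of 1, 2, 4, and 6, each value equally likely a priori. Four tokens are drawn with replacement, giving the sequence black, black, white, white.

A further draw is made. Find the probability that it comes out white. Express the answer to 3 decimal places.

The likelihood of the observed sequence under each hypothesis: P(data | r = 1) = (9/10)(9/10)(1/10)(1/10) = 0.0081; P(data | r = 2) = (8/10)(8/10)(2/10)(2/10) = 0.0256; P(data | r = 4) = (6/10)(6/10)(4/10)(4/10) = 0.0576; P(data | r = 6) = (4/10)(4/10)(6/10)(6/10) = 0.0576.
Multiplying each by its prior: 1/4 · 0.0081 = 0.002025, 1/4 · 0.0256 = 0.0064, 1/4 · 0.0576 = 0.0144, 1/4 · 0.0576 = 0.0144; summing to 0.037225.
The posterior is then P(r = 1 | data) = 0.054399, P(r = 2 | data) = 0.17193, P(r = 4 | data) = 0.38684, P(r = 6 | data) = 0.38684.
Averaging over the posterior, P(white next | data) = (1/10)(0.054399) + (1/5)(0.17193) + (2/5)(0.38684) + (3/5)(0.38684) = 0.42666.

0.427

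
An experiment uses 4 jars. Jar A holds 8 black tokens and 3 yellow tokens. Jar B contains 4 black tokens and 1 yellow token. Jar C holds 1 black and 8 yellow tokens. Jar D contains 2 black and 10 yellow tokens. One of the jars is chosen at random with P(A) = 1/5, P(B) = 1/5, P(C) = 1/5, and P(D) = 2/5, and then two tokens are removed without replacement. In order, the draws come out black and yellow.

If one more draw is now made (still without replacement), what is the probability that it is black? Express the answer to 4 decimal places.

0.4806

For each hypothesis, P(data | H) works out to: P(data | jar A) = (8/11)(3/10) = 0.21818; P(data | jar B) = (4/5)(1/4) = 0.2; P(data | jar C) = (1/9)(8/8) = 0.11111; P(data | jar D) = (2/12)(10/11) = 0.15152.
The prior-weighted likelihoods are 1/5 · 0.21818 = 0.043636, 1/5 · 0.2 = 0.04, 1/5 · 0.11111 = 0.022222, 2/5 · 0.15152 = 0.060606; with total 0.16646.
Normalising, the posterior is P(jar A | data) = 0.26214, P(jar B | data) = 0.24029, P(jar C | data) = 0.1335, P(jar D | data) = 0.36408.
The predictive probability is P(black next | data) = (7/9)(0.26214) + (1)(0.24029) + (0)(0.1335) + (1/10)(0.36408) = 0.48058.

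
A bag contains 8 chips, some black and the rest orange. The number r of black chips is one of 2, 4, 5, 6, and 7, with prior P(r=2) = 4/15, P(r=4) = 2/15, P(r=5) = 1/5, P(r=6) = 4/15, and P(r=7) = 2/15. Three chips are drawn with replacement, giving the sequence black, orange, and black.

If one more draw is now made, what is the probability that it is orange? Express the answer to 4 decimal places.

0.3648

For each hypothesis, P(data | H) works out to: P(data | r = 2) = (2/8)(6/8)(2/8) = 0.046875; P(data | r = 4) = (4/8)(4/8)(4/8) = 0.125; P(data | r = 5) = (5/8)(3/8)(5/8) = 0.14648; P(data | r = 6) = (6/8)(2/8)(6/8) = 0.14062; P(data | r = 7) = (7/8)(1/8)(7/8) = 0.095703.
Weighting by the prior gives 4/15 · 0.046875 = 0.0125, 2/15 · 0.125 = 0.016667, 1/5 · 0.14648 = 0.029297, 4/15 · 0.14062 = 0.0375, 2/15 · 0.095703 = 0.01276; with total 0.10872.
Dividing through by the total gives posterior P(r = 2 | data) = 0.11497, P(r = 4 | data) = 0.15329, P(r = 5 | data) = 0.26946, P(r = 6 | data) = 0.34491, P(r = 7 | data) = 0.11737.
The predictive probability is P(orange next | data) = (3/4)(0.11497) + (1/2)(0.15329) + (3/8)(0.26946) + (1/4)(0.34491) + (1/8)(0.11737) = 0.36482.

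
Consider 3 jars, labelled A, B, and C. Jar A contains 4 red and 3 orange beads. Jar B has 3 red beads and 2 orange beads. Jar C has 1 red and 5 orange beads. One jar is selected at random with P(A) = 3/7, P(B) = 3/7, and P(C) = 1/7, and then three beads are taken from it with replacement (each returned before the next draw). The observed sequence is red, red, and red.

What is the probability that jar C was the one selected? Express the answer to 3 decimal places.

Compute the likelihood of the observed sequence for each case: P(data | jar A) = (4/7)(4/7)(4/7) = 0.18659; P(data | jar B) = (3/5)(3/5)(3/5) = 0.216; P(data | jar C) = (1/6)(1/6)(1/6) = 0.0046296.
Weighting by the prior gives 3/7 · 0.18659 = 0.079967, 3/7 · 0.216 = 0.092571, 1/7 · 0.0046296 = 0.00066138; these sum to 0.1732.
So P(jar C | data) = (0.00066138) / (0.1732) = 0.0038186.

0.004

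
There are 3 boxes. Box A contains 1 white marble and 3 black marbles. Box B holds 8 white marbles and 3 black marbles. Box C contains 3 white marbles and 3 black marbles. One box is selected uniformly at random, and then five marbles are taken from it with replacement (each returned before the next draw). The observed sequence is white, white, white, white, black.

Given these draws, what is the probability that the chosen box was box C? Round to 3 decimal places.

For each hypothesis, P(data | H) works out to: P(data | box A) = (1/4)(1/4)(1/4)(1/4)(3/4) = 0.0029297; P(data | box B) = (8/11)(8/11)(8/11)(8/11)(3/11) = 0.076299; P(data | box C) = (3/6)(3/6)(3/6)(3/6)(3/6) = 0.03125.
The prior-weighted likelihoods are 1/3 · 0.0029297 = 0.00097656, 1/3 · 0.076299 = 0.025433, 1/3 · 0.03125 = 0.010417; with total 0.036826.
By Bayes' rule, P(box C | data) = (0.010417) / (0.036826) = 0.28286.

0.283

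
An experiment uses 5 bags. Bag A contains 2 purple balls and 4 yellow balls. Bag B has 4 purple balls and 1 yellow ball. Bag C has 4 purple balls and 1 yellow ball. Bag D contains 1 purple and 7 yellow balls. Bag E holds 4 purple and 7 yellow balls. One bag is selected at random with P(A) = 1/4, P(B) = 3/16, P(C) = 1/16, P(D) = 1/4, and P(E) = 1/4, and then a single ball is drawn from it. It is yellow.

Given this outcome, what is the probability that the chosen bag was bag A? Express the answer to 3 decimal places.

Under each hypothesis, the probability of this draw is: P(data | bag A) = (4/6) = 0.66667; P(data | bag B) = (1/5) = 0.2; P(data | bag C) = (1/5) = 0.2; P(data | bag D) = (7/8) = 0.875; P(data | bag E) = (7/11) = 0.63636.
The prior-weighted likelihoods are 1/4 · 0.66667 = 0.16667, 3/16 · 0.2 = 0.0375, 1/16 · 0.2 = 0.0125, 1/4 · 0.875 = 0.21875, 1/4 · 0.63636 = 0.15909; summing to 0.59451.
Therefore the posterior P(bag A | data) = (0.16667) / (0.59451) = 0.28034.

0.280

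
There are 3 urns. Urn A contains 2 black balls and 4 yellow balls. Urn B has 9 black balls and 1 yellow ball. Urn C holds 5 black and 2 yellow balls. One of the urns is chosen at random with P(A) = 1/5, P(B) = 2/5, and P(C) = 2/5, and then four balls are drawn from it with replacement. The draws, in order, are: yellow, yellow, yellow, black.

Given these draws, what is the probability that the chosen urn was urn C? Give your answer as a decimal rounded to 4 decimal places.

Under each hypothesis, the probability of the observed sequence is: P(data | urn A) = (4/6)(4/6)(4/6)(2/6) = 0.098765; P(data | urn B) = (1/10)(1/10)(1/10)(9/10) = 0.0009; P(data | urn C) = (2/7)(2/7)(2/7)(5/7) = 0.01666.
The prior-weighted likelihoods are 1/5 · 0.098765 = 0.019753, 2/5 · 0.0009 = 0.00036, 2/5 · 0.01666 = 0.0066639; these sum to 0.026777.
Hence P(urn C | data) = (0.0066639) / (0.026777) = 0.24887.

0.2489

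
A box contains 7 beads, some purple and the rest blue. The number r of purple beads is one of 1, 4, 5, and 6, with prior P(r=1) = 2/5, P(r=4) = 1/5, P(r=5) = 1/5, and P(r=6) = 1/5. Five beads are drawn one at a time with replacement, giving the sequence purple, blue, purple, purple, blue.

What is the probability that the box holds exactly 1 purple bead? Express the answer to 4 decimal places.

The likelihood of the observed sequence under each hypothesis: P(data | r = 1) = (1/7)(6/7)(1/7)(1/7)(6/7) = 0.002142; P(data | r = 4) = (4/7)(3/7)(4/7)(4/7)(3/7) = 0.034271; P(data | r = 5) = (5/7)(2/7)(5/7)(5/7)(2/7) = 0.02975; P(data | r = 6) = (6/7)(1/7)(6/7)(6/7)(1/7) = 0.012852.
Weighting by the prior gives 2/5 · 0.002142 = 0.00085679, 1/5 · 0.034271 = 0.0068543, 1/5 · 0.02975 = 0.0059499, 1/5 · 0.012852 = 0.0025704; summing to 0.016231.
Hence P(r = 1 | data) = (0.00085679) / (0.016231) = 0.052786.

0.0528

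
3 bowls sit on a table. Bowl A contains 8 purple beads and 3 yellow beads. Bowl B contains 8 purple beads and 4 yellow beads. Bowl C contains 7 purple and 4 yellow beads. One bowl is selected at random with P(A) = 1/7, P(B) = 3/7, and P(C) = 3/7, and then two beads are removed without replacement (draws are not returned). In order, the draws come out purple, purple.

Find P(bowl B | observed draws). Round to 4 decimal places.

0.4348

The likelihood of the observed sequence under each hypothesis: P(data | bowl A) = (8/11)(7/10) = 28/55; P(data | bowl B) = (8/12)(7/11) = 14/33; P(data | bowl C) = (7/11)(6/10) = 21/55.
Multiplying each by its prior: 1/7 · 28/55 = 4/55, 3/7 · 14/33 = 2/11, 3/7 · 21/55 = 9/55; with total 23/55.
Therefore the posterior P(bowl B | data) = (2/11) / (23/55) = 10/23.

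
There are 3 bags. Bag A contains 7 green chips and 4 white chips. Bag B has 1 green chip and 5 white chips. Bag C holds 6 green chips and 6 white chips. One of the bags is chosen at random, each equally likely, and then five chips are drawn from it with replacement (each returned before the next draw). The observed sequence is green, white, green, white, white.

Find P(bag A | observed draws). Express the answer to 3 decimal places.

The likelihood of the observed sequence under each hypothesis: P(data | bag A) = (7/11)(4/11)(7/11)(4/11)(4/11) = 0.019472; P(data | bag B) = (1/6)(5/6)(1/6)(5/6)(5/6) = 0.016075; P(data | bag C) = (6/12)(6/12)(6/12)(6/12)(6/12) = 0.03125.
Weighting by the prior gives 1/3 · 0.019472 = 0.0064907, 1/3 · 0.016075 = 0.0053584, 1/3 · 0.03125 = 0.010417; summing to 0.022266.
By Bayes' rule, P(bag A | data) = (0.0064907) / (0.022266) = 0.29151.

0.292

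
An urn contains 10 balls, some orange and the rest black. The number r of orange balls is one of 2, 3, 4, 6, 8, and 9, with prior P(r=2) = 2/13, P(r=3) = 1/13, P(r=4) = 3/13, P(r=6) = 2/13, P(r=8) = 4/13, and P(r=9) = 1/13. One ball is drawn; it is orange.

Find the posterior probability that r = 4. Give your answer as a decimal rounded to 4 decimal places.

0.1667

Under each hypothesis, the probability of this draw is: P(data | r = 2) = (2/10) = 1/5; P(data | r = 3) = (3/10) = 3/10; P(data | r = 4) = (4/10) = 2/5; P(data | r = 6) = (6/10) = 3/5; P(data | r = 8) = (8/10) = 4/5; P(data | r = 9) = (9/10) = 9/10.
Multiplying each by its prior: 2/13 · 1/5 = 2/65, 1/13 · 3/10 = 3/130, 3/13 · 2/5 = 6/65, 2/13 · 3/5 = 6/65, 4/13 · 4/5 = 16/65, 1/13 · 9/10 = 9/130; these sum to 36/65.
Therefore the posterior P(r = 4 | data) = (6/65) / (36/65) = 1/6.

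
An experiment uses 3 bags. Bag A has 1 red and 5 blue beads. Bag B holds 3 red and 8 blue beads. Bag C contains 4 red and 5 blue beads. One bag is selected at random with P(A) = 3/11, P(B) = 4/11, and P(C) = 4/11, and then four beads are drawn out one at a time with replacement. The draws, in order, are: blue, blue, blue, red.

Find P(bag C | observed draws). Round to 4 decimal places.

Compute the likelihood of the observed sequence for each case: P(data | bag A) = (5/6)(5/6)(5/6)(1/6) = 0.096451; P(data | bag B) = (8/11)(8/11)(8/11)(3/11) = 0.10491; P(data | bag C) = (5/9)(5/9)(5/9)(4/9) = 0.076208.
The prior-weighted likelihoods are 3/11 · 0.096451 = 0.026305, 4/11 · 0.10491 = 0.038149, 4/11 · 0.076208 = 0.027712; summing to 0.092166.
By Bayes' rule, P(bag C | data) = (0.027712) / (0.092166) = 0.30067.

0.3007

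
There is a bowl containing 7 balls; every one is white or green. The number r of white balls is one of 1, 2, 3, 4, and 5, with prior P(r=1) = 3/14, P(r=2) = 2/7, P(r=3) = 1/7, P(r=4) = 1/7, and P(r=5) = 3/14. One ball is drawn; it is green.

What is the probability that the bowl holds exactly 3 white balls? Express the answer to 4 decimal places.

Compute the likelihood of this draw for each case: P(data | r = 1) = (6/7) = 6/7; P(data | r = 2) = (5/7) = 5/7; P(data | r = 3) = (4/7) = 4/7; P(data | r = 4) = (3/7) = 3/7; P(data | r = 5) = (2/7) = 2/7.
The prior-weighted likelihoods are 3/14 · 6/7 = 9/49, 2/7 · 5/7 = 10/49, 1/7 · 4/7 = 4/49, 1/7 · 3/7 = 3/49, 3/14 · 2/7 = 3/49; summing to 29/49.
Therefore the posterior P(r = 3 | data) = (4/49) / (29/49) = 4/29.

0.1379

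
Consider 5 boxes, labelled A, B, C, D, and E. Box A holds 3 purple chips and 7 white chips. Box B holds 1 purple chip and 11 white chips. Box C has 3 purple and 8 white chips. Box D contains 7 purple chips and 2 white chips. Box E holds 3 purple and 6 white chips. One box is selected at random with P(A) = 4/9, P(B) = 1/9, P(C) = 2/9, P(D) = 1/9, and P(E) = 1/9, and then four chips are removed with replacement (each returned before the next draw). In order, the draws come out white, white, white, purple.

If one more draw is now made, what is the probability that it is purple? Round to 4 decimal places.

For each hypothesis, P(data | H) works out to: P(data | box A) = (7/10)(7/10)(7/10)(3/10) = 0.1029; P(data | box B) = (11/12)(11/12)(11/12)(1/12) = 0.064188; P(data | box C) = (8/11)(8/11)(8/11)(3/11) = 0.10491; P(data | box D) = (2/9)(2/9)(2/9)(7/9) = 0.0085353; P(data | box E) = (6/9)(6/9)(6/9)(3/9) = 0.098765.
The prior-weighted likelihoods are 4/9 · 0.1029 = 0.045733, 1/9 · 0.064188 = 0.007132, 2/9 · 0.10491 = 0.023314, 1/9 · 0.0085353 = 0.00094836, 1/9 · 0.098765 = 0.010974; summing to 0.088101.
Dividing through by the total gives posterior P(box A | data) = 0.5191, P(box B | data) = 0.080952, P(box C | data) = 0.26462, P(box D | data) = 0.010765, P(box E | data) = 0.12456.
The predictive probability is P(purple next | data) = (3/10)(0.5191) + (1/12)(0.080952) + (3/11)(0.26462) + (7/9)(0.010765) + (1/3)(0.12456) = 0.28454.

0.2845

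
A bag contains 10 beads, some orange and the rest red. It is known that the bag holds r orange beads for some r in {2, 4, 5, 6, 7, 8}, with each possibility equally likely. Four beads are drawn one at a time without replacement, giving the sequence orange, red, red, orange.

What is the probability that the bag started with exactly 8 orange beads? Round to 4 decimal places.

0.0702

The likelihood of the observed sequence under each hypothesis: P(data | r = 2) = (2/10)(8/9)(7/8)(1/7) = 1/45; P(data | r = 4) = (4/10)(6/9)(5/8)(3/7) = 1/14; P(data | r = 5) = (5/10)(5/9)(4/8)(4/7) = 5/63; P(data | r = 6) = (6/10)(4/9)(3/8)(5/7) = 1/14; P(data | r = 7) = (7/10)(3/9)(2/8)(6/7) = 1/20; P(data | r = 8) = (8/10)(2/9)(1/8)(7/7) = 1/45.
Weighting by the prior gives 1/6 · 1/45 = 1/270, 1/6 · 1/14 = 1/84, 1/6 · 5/63 = 5/378, 1/6 · 1/14 = 1/84, 1/6 · 1/20 = 1/120, 1/6 · 1/45 = 1/270; with total 19/360.
Therefore the posterior P(r = 8 | data) = (1/270) / (19/360) = 4/57.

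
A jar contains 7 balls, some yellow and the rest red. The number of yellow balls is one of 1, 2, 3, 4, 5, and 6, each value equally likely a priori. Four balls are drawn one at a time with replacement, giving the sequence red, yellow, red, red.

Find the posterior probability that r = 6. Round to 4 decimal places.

0.0074

Compute the likelihood of the observed sequence for each case: P(data | r = 1) = (6/7)(1/7)(6/7)(6/7) = 0.089963; P(data | r = 2) = (5/7)(2/7)(5/7)(5/7) = 0.10412; P(data | r = 3) = (4/7)(3/7)(4/7)(4/7) = 0.079967; P(data | r = 4) = (3/7)(4/7)(3/7)(3/7) = 0.044981; P(data | r = 5) = (2/7)(5/7)(2/7)(2/7) = 0.01666; P(data | r = 6) = (1/7)(6/7)(1/7)(1/7) = 0.002499.
Multiplying each by its prior: 1/6 · 0.089963 = 0.014994, 1/6 · 0.10412 = 0.017354, 1/6 · 0.079967 = 0.013328, 1/6 · 0.044981 = 0.0074969, 1/6 · 0.01666 = 0.0027766, 1/6 · 0.002499 = 0.00041649; with total 0.056365.
Hence P(r = 6 | data) = (0.00041649) / (0.056365) = 0.0073892.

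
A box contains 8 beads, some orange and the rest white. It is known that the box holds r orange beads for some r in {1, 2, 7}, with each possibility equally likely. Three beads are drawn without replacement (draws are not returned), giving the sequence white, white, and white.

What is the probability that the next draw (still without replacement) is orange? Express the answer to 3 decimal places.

For each hypothesis, P(data | H) works out to: P(data | r = 1) = (7/8)(6/7)(5/6) = 5/8; P(data | r = 2) = (6/8)(5/7)(4/6) = 5/14; P(data | r = 7) = (1/8)(0/7) = 0.
Weighting by the prior gives 1/3 · 5/8 = 5/24, 1/3 · 5/14 = 5/42, 1/3 · 0 = 0; these sum to 55/168.
Dividing through by the total gives posterior P(r = 1 | data) = 7/11, P(r = 2 | data) = 4/11, P(r = 7 | data) = 0.
So P(orange next | data) = Σ P(orange next | H) P(H | data) = (1/5)(7/11) + (2/5)(4/11) = 3/11.

0.273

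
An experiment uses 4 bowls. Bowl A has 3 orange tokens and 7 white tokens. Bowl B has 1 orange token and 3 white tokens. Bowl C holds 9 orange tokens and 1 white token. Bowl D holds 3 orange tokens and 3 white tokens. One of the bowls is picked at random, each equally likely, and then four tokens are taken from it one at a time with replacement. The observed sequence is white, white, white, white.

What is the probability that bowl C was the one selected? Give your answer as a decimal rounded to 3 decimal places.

Compute the likelihood of the observed sequence for each case: P(data | bowl A) = (7/10)(7/10)(7/10)(7/10) = 0.2401; P(data | bowl B) = (3/4)(3/4)(3/4)(3/4) = 0.31641; P(data | bowl C) = (1/10)(1/10)(1/10)(1/10) = 0.0001; P(data | bowl D) = (3/6)(3/6)(3/6)(3/6) = 0.0625.
The prior-weighted likelihoods are 1/4 · 0.2401 = 0.060025, 1/4 · 0.31641 = 0.079102, 1/4 · 0.0001 = 2.5e-05, 1/4 · 0.0625 = 0.015625; these sum to 0.15478.
So P(bowl C | data) = (2.5e-05) / (0.15478) = 0.00016152.

0.000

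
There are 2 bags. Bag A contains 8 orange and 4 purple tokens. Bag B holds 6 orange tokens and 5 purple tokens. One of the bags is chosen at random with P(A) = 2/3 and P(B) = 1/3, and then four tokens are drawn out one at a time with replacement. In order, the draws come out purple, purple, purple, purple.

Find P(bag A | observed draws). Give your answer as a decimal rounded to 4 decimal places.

The likelihood of the observed sequence under each hypothesis: P(data | bag A) = (4/12)(4/12)(4/12)(4/12) = 0.012346; P(data | bag B) = (5/11)(5/11)(5/11)(5/11) = 0.042688.
The prior-weighted likelihoods are 2/3 · 0.012346 = 0.0082305, 1/3 · 0.042688 = 0.014229; these sum to 0.02246.
By Bayes' rule, P(bag A | data) = (0.0082305) / (0.02246) = 0.36645.

0.3665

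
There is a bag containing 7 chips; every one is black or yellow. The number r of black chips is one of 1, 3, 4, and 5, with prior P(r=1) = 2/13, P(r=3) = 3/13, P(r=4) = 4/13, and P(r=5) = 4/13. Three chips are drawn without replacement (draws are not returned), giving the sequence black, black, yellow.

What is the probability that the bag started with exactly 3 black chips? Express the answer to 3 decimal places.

0.191

Compute the likelihood of the observed sequence for each case: P(data | r = 1) = (1/7)(0/6) = 0; P(data | r = 3) = (3/7)(2/6)(4/5) = 0.11429; P(data | r = 4) = (4/7)(3/6)(3/5) = 0.17143; P(data | r = 5) = (5/7)(4/6)(2/5) = 0.19048.
Multiplying each by its prior: 2/13 · 0 = 0, 3/13 · 0.11429 = 0.026374, 4/13 · 0.17143 = 0.052747, 4/13 · 0.19048 = 0.058608; summing to 0.13773.
By Bayes' rule, P(r = 3 | data) = (0.026374) / (0.13773) = 0.19149.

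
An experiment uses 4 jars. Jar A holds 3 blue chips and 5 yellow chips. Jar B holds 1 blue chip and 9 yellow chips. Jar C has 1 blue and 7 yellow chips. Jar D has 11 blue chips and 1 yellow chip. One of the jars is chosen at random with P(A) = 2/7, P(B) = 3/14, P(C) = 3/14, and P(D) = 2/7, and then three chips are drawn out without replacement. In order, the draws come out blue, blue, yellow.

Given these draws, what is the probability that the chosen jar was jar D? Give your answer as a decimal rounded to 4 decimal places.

Under each hypothesis, the probability of the observed sequence is: P(data | jar A) = (3/8)(2/7)(5/6) = 5/56; P(data | jar B) = (1/10)(0/9) = 0; P(data | jar C) = (1/8)(0/7) = 0; P(data | jar D) = (11/12)(10/11)(1/10) = 1/12.
The prior-weighted likelihoods are 2/7 · 5/56 = 5/196, 3/14 · 0 = 0, 3/14 · 0 = 0, 2/7 · 1/12 = 1/42; with total 29/588.
Hence P(jar D | data) = (1/42) / (29/588) = 14/29.

0.4828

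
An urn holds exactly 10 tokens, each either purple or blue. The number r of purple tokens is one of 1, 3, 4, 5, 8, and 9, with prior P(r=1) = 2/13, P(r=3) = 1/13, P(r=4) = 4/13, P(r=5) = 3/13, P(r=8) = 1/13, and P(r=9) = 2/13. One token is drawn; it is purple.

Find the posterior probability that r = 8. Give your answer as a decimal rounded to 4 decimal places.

0.1290

For each hypothesis, P(data | H) works out to: P(data | r = 1) = (1/10) = 1/10; P(data | r = 3) = (3/10) = 3/10; P(data | r = 4) = (4/10) = 2/5; P(data | r = 5) = (5/10) = 1/2; P(data | r = 8) = (8/10) = 4/5; P(data | r = 9) = (9/10) = 9/10.
The prior-weighted likelihoods are 2/13 · 1/10 = 1/65, 1/13 · 3/10 = 3/130, 4/13 · 2/5 = 8/65, 3/13 · 1/2 = 3/26, 1/13 · 4/5 = 4/65, 2/13 · 9/10 = 9/65; with total 31/65.
So P(r = 8 | data) = (4/65) / (31/65) = 4/31.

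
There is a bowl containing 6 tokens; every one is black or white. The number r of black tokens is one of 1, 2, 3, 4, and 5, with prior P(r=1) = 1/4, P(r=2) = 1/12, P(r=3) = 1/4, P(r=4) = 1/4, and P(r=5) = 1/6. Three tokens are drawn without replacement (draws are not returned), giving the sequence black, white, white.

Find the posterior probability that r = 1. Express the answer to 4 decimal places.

For each hypothesis, P(data | H) works out to: P(data | r = 1) = (1/6)(5/5)(4/4) = 1/6; P(data | r = 2) = (2/6)(4/5)(3/4) = 1/5; P(data | r = 3) = (3/6)(3/5)(2/4) = 3/20; P(data | r = 4) = (4/6)(2/5)(1/4) = 1/15; P(data | r = 5) = (5/6)(1/5)(0/4) = 0.
Multiplying each by its prior: 1/4 · 1/6 = 1/24, 1/12 · 1/5 = 1/60, 1/4 · 3/20 = 3/80, 1/4 · 1/15 = 1/60, 1/6 · 0 = 0; summing to 9/80.
Hence P(r = 1 | data) = (1/24) / (9/80) = 10/27.

0.3704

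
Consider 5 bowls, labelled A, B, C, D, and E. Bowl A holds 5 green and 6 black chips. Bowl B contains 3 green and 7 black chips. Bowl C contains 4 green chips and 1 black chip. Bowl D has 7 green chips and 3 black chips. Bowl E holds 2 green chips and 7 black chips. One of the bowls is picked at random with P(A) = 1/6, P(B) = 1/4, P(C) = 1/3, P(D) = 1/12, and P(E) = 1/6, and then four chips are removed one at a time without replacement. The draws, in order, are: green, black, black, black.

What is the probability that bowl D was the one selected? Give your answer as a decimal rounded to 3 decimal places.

0.010

Under each hypothesis, the probability of the observed sequence is: P(data | bowl A) = (5/11)(6/10)(5/9)(4/8) = 0.075758; P(data | bowl B) = (3/10)(7/9)(6/8)(5/7) = 0.125; P(data | bowl C) = (4/5)(1/4)(0/3) = 0; P(data | bowl D) = (7/10)(3/9)(2/8)(1/7) = 0.0083333; P(data | bowl E) = (2/9)(7/8)(6/7)(5/6) = 0.13889.
The prior-weighted likelihoods are 1/6 · 0.075758 = 0.012626, 1/4 · 0.125 = 0.03125, 1/3 · 0 = 0, 1/12 · 0.0083333 = 0.00069444, 1/6 · 0.13889 = 0.023148; summing to 0.067719.
By Bayes' rule, P(bowl D | data) = (0.00069444) / (0.067719) = 0.010255.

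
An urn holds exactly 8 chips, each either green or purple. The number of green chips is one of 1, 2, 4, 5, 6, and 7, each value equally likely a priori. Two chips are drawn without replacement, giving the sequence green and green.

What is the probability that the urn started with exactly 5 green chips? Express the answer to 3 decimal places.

Under each hypothesis, the probability of the observed sequence is: P(data | r = 1) = (1/8)(0/7) = 0; P(data | r = 2) = (2/8)(1/7) = 1/28; P(data | r = 4) = (4/8)(3/7) = 3/14; P(data | r = 5) = (5/8)(4/7) = 5/14; P(data | r = 6) = (6/8)(5/7) = 15/28; P(data | r = 7) = (7/8)(6/7) = 3/4.
The prior-weighted likelihoods are 1/6 · 0 = 0, 1/6 · 1/28 = 1/168, 1/6 · 3/14 = 1/28, 1/6 · 5/14 = 5/84, 1/6 · 15/28 = 5/56, 1/6 · 3/4 = 1/8; these sum to 53/168.
Hence P(r = 5 | data) = (5/84) / (53/168) = 10/53.

0.189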